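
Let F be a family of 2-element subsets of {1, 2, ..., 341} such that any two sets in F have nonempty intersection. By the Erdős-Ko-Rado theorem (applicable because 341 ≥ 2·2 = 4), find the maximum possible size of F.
max |F| = C(340, 1) = 340

The Erdős-Ko-Rado theorem states: for n ≥ 2k, an intersecting family of k-subsets of an n-element set has size at most C(n − 1, k − 1), with equality for 'star' families {A ⊆ [n] : |A| = k, i ∈ A} (fix an element i). For n = 341, k = 2: C(340, 1) = 340.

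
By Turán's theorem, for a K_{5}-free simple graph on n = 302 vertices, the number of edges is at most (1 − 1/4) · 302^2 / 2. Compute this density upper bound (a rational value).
Turán density bound = (3/4) · 302^2/2 = 68403/2 ≈ 34201.5

Turán's theorem: ex(n, K_{r+1}) is achieved by the complete r-partite Turán graph T(n, r) with parts as balanced as possible, and is at most (1 − 1/r) · n^2/2. For r = 4, n = 302: the density bound is (3/4) · 91204/2 = 68403/2 ≈ 34201.5. The integer-valued extremum is e(T(302, 4)) = 34201, which is strictly less than the density bound 68403/2 since 4 ∤ 302 (the parts of T(302, 4) cannot all be equal).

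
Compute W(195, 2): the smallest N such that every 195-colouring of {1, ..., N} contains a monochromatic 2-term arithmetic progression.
W(195, 2) = 195 + 1 = 196

A 2-term AP is any pair of integers, so a monochromatic 2-AP exists iff some colour is used at least twice. With 195 colours, the colouring i ↦ i on {1, ..., 195} uses each colour once, avoiding any monochromatic pair, so W(195, 2) > 195. For {1, ..., 196}, pigeonhole forces two integers of the same colour, which form a monochromatic 2-AP. Hence W(195, 2) = 196.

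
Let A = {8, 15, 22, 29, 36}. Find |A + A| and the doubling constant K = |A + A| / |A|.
K = |A + A| / |A| = 9/5

Enumerate A + A = {a + b : a, b ∈ A}. With |A| = 5, there are |A|^2 = 25 ordered sum pairs; collecting distinct values, A + A = {16, 23, 30, 37, 44, 51, 58, 65, 72}, so |A + A| = 9. Thus K = 9/5. Here |A + A| = 2|A| − 1 = 9, the minimum possible — so K = 9/5 is minimal, which holds iff A is an arithmetic progression.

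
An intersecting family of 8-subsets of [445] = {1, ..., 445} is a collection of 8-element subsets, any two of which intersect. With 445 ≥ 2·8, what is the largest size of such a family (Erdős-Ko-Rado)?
max |F| = C(444, 7) = 643588575077448

The Erdős-Ko-Rado theorem states: for n ≥ 2k, an intersecting family of k-subsets of an n-element set has size at most C(n − 1, k − 1), with equality for 'star' families {A ⊆ [n] : |A| = k, i ∈ A} (fix an element i). For n = 445, k = 8: C(444, 7) = 643588575077448.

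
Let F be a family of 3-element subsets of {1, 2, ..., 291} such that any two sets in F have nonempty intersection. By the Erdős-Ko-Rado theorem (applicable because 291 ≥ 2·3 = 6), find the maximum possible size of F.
max |F| = C(290, 2) = 41905

The Erdős-Ko-Rado theorem states: for n ≥ 2k, an intersecting family of k-subsets of an n-element set has size at most C(n − 1, k − 1), with equality for 'star' families {A ⊆ [n] : |A| = k, i ∈ A} (fix an element i). For n = 291, k = 3: C(290, 2) = 41905.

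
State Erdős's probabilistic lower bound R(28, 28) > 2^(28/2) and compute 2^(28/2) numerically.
2^(28/2) = 16384; so R(28, 28) > 16384

Colour each edge of K_n uniformly at random with red/blue. The expected number of monochromatic K_28 is C(n, 28) · 2 · 2^(−C(28,2)). If C(n, 28) · 2^(1 − C(28,2)) < 1, then with positive probability no monochromatic K_28 exists, so R(28, 28) > n. The standard estimate C(n, 28) ≤ n^28/28! shows this inequality holds whenever n ≤ 2^(28/2) (since 28! · 2^(C(28,2) − 1) > 2^(28^2/2) ≥ n^28). Hence R(28, 28) > 2^(28/2) = 16384.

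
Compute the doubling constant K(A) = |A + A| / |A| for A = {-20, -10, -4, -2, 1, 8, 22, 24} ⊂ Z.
K = |A + A| / |A| = 32/8 = 4

Enumerate A + A = {a + b : a, b ∈ A}. With |A| = 8, there are |A|^2 = 64 ordered sum pairs; collecting distinct values, A + A = {-40, -30, -24, -22, -20, -19, -14, -12, -9, -8, -6, -4, -3, -2, -1, 2, 4, 6, 9, 12, 14, 16, 18, 20, 22, 23, 25, 30, 32, 44, 46, 48}, so |A + A| = 32. Thus K = 32/8 = 4. For comparison, the minimum possible |A + A| over all 8-element sets is 2·8 − 1 = 15 (so min K = 15/8), attained only by arithmetic progressions.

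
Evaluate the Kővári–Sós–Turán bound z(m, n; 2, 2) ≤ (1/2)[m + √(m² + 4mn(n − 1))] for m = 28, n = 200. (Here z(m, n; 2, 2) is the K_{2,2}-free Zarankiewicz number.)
z(28, 200; 2, 2) ≤ (1/2)[28 + √(28² + 4·28·200·199)] = (1/2)[28 + √4458384] = 1069.7443

Kővári–Sós–Turán: let r_1, ..., r_28 be the row sums and z = Σ r_i the total number of 1s. Each pair of columns can share at most one row with both entries 1 (else a 2×2 all-ones block appears), so Σ_i C(r_i, 2) ≤ C(200, 2) = 19900. By convexity Σ_i C(r_i, 2) ≥ 28·C(z/28, 2) = z(z − 28)/(2·28), giving z² − 28z − 28·200·199 ≤ 0 and hence z ≤ (1/2)[28 + √(784 + 4·1114400)] = (1/2)[28 + √4458384] ≈ (1/2)(28 + 2111.4886) = 1069.7443.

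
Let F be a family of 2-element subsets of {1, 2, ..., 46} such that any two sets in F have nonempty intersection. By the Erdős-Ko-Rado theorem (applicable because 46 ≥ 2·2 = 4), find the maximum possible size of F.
max |F| = C(45, 1) = 45

The Erdős-Ko-Rado theorem states: for n ≥ 2k, an intersecting family of k-subsets of an n-element set has size at most C(n − 1, k − 1), with equality for 'star' families {A ⊆ [n] : |A| = k, i ∈ A} (fix an element i). For n = 46, k = 2: C(45, 1) = 45.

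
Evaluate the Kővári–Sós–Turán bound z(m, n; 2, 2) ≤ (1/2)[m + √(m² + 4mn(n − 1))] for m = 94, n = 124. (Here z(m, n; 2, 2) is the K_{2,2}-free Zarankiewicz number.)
z(94, 124; 2, 2) ≤ (1/2)[94 + √(94² + 4·94·124·123)] = (1/2)[94 + √5743588] = 1245.2892

Kővári–Sós–Turán: let r_1, ..., r_94 be the row sums and z = Σ r_i the total number of 1s. Each pair of columns can share at most one row with both entries 1 (else a 2×2 all-ones block appears), so Σ_i C(r_i, 2) ≤ C(124, 2) = 7626. By convexity Σ_i C(r_i, 2) ≥ 94·C(z/94, 2) = z(z − 94)/(2·94), giving z² − 94z − 94·124·123 ≤ 0 and hence z ≤ (1/2)[94 + √(8836 + 4·1433688)] = (1/2)[94 + √5743588] ≈ (1/2)(94 + 2396.5784) = 1245.2892.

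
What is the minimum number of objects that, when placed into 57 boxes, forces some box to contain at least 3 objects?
n = (3 − 1)·57 + 1 = 115

By the generalised pigeonhole principle, to guarantee some box contains ≥ r objects we need more than (r − 1) · k objects total. Threshold: n = (r − 1) · k + 1. With r = 3 and k = 57: n = 2 · 57 + 1 = 114 + 1 = 115. For n = 114 = 2 · 57, we can put exactly 2 objects in every box, avoiding 3 in any single one — so 115 is tight.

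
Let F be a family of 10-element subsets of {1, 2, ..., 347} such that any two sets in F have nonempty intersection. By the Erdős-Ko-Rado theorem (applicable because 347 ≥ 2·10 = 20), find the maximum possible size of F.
max |F| = C(346, 9) = 176343933624488630

The Erdős-Ko-Rado theorem states: for n ≥ 2k, an intersecting family of k-subsets of an n-element set has size at most C(n − 1, k − 1), with equality for 'star' families {A ⊆ [n] : |A| = k, i ∈ A} (fix an element i). For n = 347, k = 10: C(346, 9) = 176343933624488630.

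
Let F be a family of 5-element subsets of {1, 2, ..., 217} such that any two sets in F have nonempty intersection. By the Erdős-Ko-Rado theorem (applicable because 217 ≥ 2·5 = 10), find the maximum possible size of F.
max |F| = C(216, 4) = 88201170

Erdős-Ko-Rado (1961): when n ≥ 2k, max |F| = C(n−1, k−1). The bound is attained by the star {A : i ∈ A} for any fixed i ∈ [n]. Here C(217−1, 5−1) = C(216, 4) = 88201170.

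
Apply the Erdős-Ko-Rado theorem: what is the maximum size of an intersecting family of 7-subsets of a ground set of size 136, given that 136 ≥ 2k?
max |F| = C(135, 6) = 7511839335

Erdős-Ko-Rado (1961): when n ≥ 2k, max |F| = C(n−1, k−1). The bound is attained by the star {A : i ∈ A} for any fixed i ∈ [n]. Here C(136−1, 7−1) = C(135, 6) = 7511839335.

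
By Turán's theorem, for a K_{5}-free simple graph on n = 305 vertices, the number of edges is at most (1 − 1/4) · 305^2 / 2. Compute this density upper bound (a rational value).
Turán density bound = (3/4) · 305^2/2 = 279075/8 ≈ 34884.375

Turán's theorem: ex(n, K_{r+1}) is achieved by the complete r-partite Turán graph T(n, r) with parts as balanced as possible, and is at most (1 − 1/r) · n^2/2. For r = 4, n = 305: the density bound is (3/4) · 93025/2 = 279075/8 ≈ 34884.375. The integer-valued extremum is e(T(305, 4)) = 34884, which is strictly less than the density bound 279075/8 since 4 ∤ 305 (the parts of T(305, 4) cannot all be equal).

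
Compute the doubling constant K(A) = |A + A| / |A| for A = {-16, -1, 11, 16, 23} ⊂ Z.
K = |A + A| / |A| = 14/5

Enumerate A + A = {a + b : a, b ∈ A}. With |A| = 5, there are |A|^2 = 25 ordered sum pairs; collecting distinct values, A + A = {-32, -17, -5, -2, 0, 7, 10, 15, 22, 27, 32, 34, 39, 46}, so |A + A| = 14. Thus K = 14/5. For comparison, the minimum possible |A + A| over all 5-element sets is 2·5 − 1 = 9 (so min K = 9/5), attained only by arithmetic progressions.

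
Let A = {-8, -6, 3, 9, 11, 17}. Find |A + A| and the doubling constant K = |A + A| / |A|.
K = |A + A| / |A| = 19/6

Enumerate A + A = {a + b : a, b ∈ A}. With |A| = 6, there are |A|^2 = 36 ordered sum pairs; collecting distinct values, A + A = {-16, -14, -12, -5, -3, 1, 3, 5, 6, 9, 11, 12, 14, 18, 20, 22, 26, 28, 34}, so |A + A| = 19. Thus K = 19/6. For comparison, the minimum possible |A + A| over all 6-element sets is 2·6 − 1 = 11 (so min K = 11/6), attained only by arithmetic progressions.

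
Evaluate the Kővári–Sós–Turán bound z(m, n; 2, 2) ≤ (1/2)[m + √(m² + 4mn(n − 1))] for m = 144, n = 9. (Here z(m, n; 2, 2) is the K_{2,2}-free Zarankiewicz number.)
z(144, 9; 2, 2) ≤ (1/2)[144 + √(144² + 4·144·9·8)] = (1/2)[144 + √62208] = 196.7077

Kővári–Sós–Turán: let r_1, ..., r_144 be the row sums and z = Σ r_i the total number of 1s. Each pair of columns can share at most one row with both entries 1 (else a 2×2 all-ones block appears), so Σ_i C(r_i, 2) ≤ C(9, 2) = 36. By convexity Σ_i C(r_i, 2) ≥ 144·C(z/144, 2) = z(z − 144)/(2·144), giving z² − 144z − 144·9·8 ≤ 0 and hence z ≤ (1/2)[144 + √(20736 + 4·10368)] = (1/2)[144 + √62208] ≈ (1/2)(144 + 249.4153) = 196.7077.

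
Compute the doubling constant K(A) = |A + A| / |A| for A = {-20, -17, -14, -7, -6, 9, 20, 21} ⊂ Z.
K = |A + A| / |A| = 33/8

Enumerate A + A = {a + b : a, b ∈ A}. With |A| = 8, there are |A|^2 = 64 ordered sum pairs; collecting distinct values, A + A = {-40, -37, -34, -31, -28, -27, -26, -24, -23, -21, -20, -14, -13, -12, -11, -8, -5, 0, 1, 2, 3, 4, 6, 7, 13, 14, 15, 18, 29, 30, 40, 41, 42}, so |A + A| = 33. Thus K = 33/8. For comparison, the minimum possible |A + A| over all 8-element sets is 2·8 − 1 = 15 (so min K = 15/8), attained only by arithmetic progressions.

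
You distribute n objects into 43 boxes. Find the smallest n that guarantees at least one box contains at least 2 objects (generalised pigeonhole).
n = (2 − 1)·43 + 1 = 44

By the generalised pigeonhole principle, to guarantee some box contains ≥ r objects we need more than (r − 1) · k objects total. Threshold: n = (r − 1) · k + 1. With r = 2 and k = 43: n = 1 · 43 + 1 = 43 + 1 = 44. For n = 43 = 1 · 43, we can put exactly 1 objects in every box, avoiding 2 in any single one — so 44 is tight.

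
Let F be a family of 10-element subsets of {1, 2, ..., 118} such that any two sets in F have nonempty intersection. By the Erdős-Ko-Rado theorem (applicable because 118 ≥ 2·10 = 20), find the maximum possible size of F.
max |F| = C(117, 9) = 8258898672310

Erdős-Ko-Rado (1961): when n ≥ 2k, max |F| = C(n−1, k−1). The bound is attained by the star {A : i ∈ A} for any fixed i ∈ [n]. Here C(118−1, 10−1) = C(117, 9) = 8258898672310.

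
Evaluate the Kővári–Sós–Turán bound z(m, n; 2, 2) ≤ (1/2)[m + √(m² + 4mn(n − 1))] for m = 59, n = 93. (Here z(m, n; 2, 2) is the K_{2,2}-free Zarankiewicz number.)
z(59, 93; 2, 2) ≤ (1/2)[59 + √(59² + 4·59·93·92)] = (1/2)[59 + √2022697] = 740.6078

Kővári–Sós–Turán: let r_1, ..., r_59 be the row sums and z = Σ r_i the total number of 1s. Each pair of columns can share at most one row with both entries 1 (else a 2×2 all-ones block appears), so Σ_i C(r_i, 2) ≤ C(93, 2) = 4278. By convexity Σ_i C(r_i, 2) ≥ 59·C(z/59, 2) = z(z − 59)/(2·59), giving z² − 59z − 59·93·92 ≤ 0 and hence z ≤ (1/2)[59 + √(3481 + 4·504804)] = (1/2)[59 + √2022697] ≈ (1/2)(59 + 1422.2155) = 740.6078.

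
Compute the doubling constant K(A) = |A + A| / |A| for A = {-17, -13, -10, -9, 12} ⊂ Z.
K = |A + A| / |A| = 14/5

Enumerate A + A = {a + b : a, b ∈ A}. With |A| = 5, there are |A|^2 = 25 ordered sum pairs; collecting distinct values, A + A = {-34, -30, -27, -26, -23, -22, -20, -19, -18, -5, -1, 2, 3, 24}, so |A + A| = 14. Thus K = 14/5. For comparison, the minimum possible |A + A| over all 5-element sets is 2·5 − 1 = 9 (so min K = 9/5), attained only by arithmetic progressions.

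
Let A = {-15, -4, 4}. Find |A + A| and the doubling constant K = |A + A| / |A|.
K = |A + A| / |A| = 6/3 = 2

Enumerate A + A = {a + b : a, b ∈ A}. With |A| = 3, there are |A|^2 = 9 ordered sum pairs; collecting distinct values, A + A = {-30, -19, -11, -8, 0, 8}, so |A + A| = 6. Thus K = 6/3 = 2. For comparison, the minimum possible |A + A| over all 3-element sets is 2·3 − 1 = 5 (so min K = 5/3), attained only by arithmetic progressions.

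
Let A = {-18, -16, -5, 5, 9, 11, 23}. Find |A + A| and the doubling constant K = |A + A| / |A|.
K = |A + A| / |A| = 26/7

Enumerate A + A = {a + b : a, b ∈ A}. With |A| = 7, there are |A|^2 = 49 ordered sum pairs; collecting distinct values, A + A = {-36, -34, -32, -23, -21, -13, -11, -10, -9, -7, -5, 0, 4, 5, 6, 7, 10, 14, 16, 18, 20, 22, 28, 32, 34, 46}, so |A + A| = 26. Thus K = 26/7. For comparison, the minimum possible |A + A| over all 7-element sets is 2·7 − 1 = 13 (so min K = 13/7), attained only by arithmetic progressions.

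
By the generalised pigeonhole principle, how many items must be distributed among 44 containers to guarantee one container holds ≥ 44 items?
n = (44 − 1)·44 + 1 = 1893

By the generalised pigeonhole principle, to guarantee some box contains ≥ r objects we need more than (r − 1) · k objects total. Threshold: n = (r − 1) · k + 1. With r = 44 and k = 44: n = 43 · 44 + 1 = 1892 + 1 = 1893. For n = 1892 = 43 · 44, we can put exactly 43 objects in every box, avoiding 44 in any single one — so 1893 is tight.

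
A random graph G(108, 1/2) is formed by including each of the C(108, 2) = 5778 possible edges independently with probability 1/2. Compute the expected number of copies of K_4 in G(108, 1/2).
E[# K_4] = C(108, 4) · (1/2)^C(4, 2) = 5359095 / 2^6 = 83735.859375

For each 4-subset S of vertices (there are C(108, 4) = 5359095 such S), let X_S = 1 if S induces a K_4 (all C(4, 2) = 6 edges present). Then P(X_S = 1) = (1/2)^6 = 1/64. By linearity of expectation, E[# K_4] = C(108, 4) · (1/2)^6 = 5359095 / 64 = 83735.859375.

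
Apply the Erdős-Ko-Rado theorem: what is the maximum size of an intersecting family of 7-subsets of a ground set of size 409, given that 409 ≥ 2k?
max |F| = C(408, 6) = 6174325825668

Erdős-Ko-Rado (1961): when n ≥ 2k, max |F| = C(n−1, k−1). The bound is attained by the star {A : i ∈ A} for any fixed i ∈ [n]. Here C(409−1, 7−1) = C(408, 6) = 6174325825668.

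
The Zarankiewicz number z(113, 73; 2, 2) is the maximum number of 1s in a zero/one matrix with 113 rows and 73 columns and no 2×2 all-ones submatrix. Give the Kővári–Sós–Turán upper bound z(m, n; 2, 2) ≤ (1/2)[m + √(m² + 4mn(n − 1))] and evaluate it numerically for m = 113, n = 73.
z(113, 73; 2, 2) ≤ (1/2)[113 + √(113² + 4·113·73·72)] = (1/2)[113 + √2388481] = 829.2356

Kővári–Sós–Turán: let r_1, ..., r_113 be the row sums and z = Σ r_i the total number of 1s. Each pair of columns can share at most one row with both entries 1 (else a 2×2 all-ones block appears), so Σ_i C(r_i, 2) ≤ C(73, 2) = 2628. By convexity Σ_i C(r_i, 2) ≥ 113·C(z/113, 2) = z(z − 113)/(2·113), giving z² − 113z − 113·73·72 ≤ 0 and hence z ≤ (1/2)[113 + √(12769 + 4·593928)] = (1/2)[113 + √2388481] ≈ (1/2)(113 + 1545.4711) = 829.2356.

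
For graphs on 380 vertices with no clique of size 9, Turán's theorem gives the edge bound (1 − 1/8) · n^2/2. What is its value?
Turán density bound = (7/8) · 380^2/2 = 63175

Turán's theorem: ex(n, K_{r+1}) is achieved by the complete r-partite Turán graph T(n, r) with parts as balanced as possible, and is at most (1 − 1/r) · n^2/2. For r = 8, n = 380: the density bound is (7/8) · 144400/2 = 63175. The integer-valued extremum is e(T(380, 8)) = 63174, which is strictly less than the density bound 63175 since 8 ∤ 380 (the parts of T(380, 8) cannot all be equal).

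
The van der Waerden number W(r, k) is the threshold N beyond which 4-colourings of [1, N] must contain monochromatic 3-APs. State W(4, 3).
W(4, 3) = 76

This is a classical value, W(4, 3) = 76, established by combining an explicit 4-colouring of {1, ..., 75} with no monochromatic 3-AP (giving the lower bound W(4, 3) > 75) and a finite case analysis / exhaustive computer search showing every 4-colouring of {1, ..., 76} has such an AP.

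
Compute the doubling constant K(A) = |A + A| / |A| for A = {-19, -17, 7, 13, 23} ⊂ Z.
K = |A + A| / |A| = 15/5 = 3

Enumerate A + A = {a + b : a, b ∈ A}. With |A| = 5, there are |A|^2 = 25 ordered sum pairs; collecting distinct values, A + A = {-38, -36, -34, -12, -10, -6, -4, 4, 6, 14, 20, 26, 30, 36, 46}, so |A + A| = 15. Thus K = 15/5 = 3. For comparison, the minimum possible |A + A| over all 5-element sets is 2·5 − 1 = 9 (so min K = 9/5), attained only by arithmetic progressions.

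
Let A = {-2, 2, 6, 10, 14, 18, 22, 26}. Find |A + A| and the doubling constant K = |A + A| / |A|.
K = |A + A| / |A| = 15/8

Enumerate A + A = {a + b : a, b ∈ A}. With |A| = 8, there are |A|^2 = 64 ordered sum pairs; collecting distinct values, A + A = {-4, 0, 4, 8, 12, 16, 20, 24, 28, 32, 36, 40, 44, 48, 52}, so |A + A| = 15. Thus K = 15/8. Here |A + A| = 2|A| − 1 = 15, the minimum possible — so K = 15/8 is minimal, which holds iff A is an arithmetic progression.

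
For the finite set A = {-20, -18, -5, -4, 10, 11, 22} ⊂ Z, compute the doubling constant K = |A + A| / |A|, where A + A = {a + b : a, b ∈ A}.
K = |A + A| / |A| = 24/7

Enumerate A + A = {a + b : a, b ∈ A}. With |A| = 7, there are |A|^2 = 49 ordered sum pairs; collecting distinct values, A + A = {-40, -38, -36, -25, -24, -23, -22, -10, -9, -8, -7, 2, 4, 5, 6, 7, 17, 18, 20, 21, 22, 32, 33, 44}, so |A + A| = 24. Thus K = 24/7. For comparison, the minimum possible |A + A| over all 7-element sets is 2·7 − 1 = 13 (so min K = 13/7), attained only by arithmetic progressions.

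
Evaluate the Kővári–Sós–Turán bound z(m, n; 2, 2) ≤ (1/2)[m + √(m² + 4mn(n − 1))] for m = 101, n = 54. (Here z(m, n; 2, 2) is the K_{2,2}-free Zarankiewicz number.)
z(101, 54; 2, 2) ≤ (1/2)[101 + √(101² + 4·101·54·53)] = (1/2)[101 + √1166449] = 590.5113

Kővári–Sós–Turán: let r_1, ..., r_101 be the row sums and z = Σ r_i the total number of 1s. Each pair of columns can share at most one row with both entries 1 (else a 2×2 all-ones block appears), so Σ_i C(r_i, 2) ≤ C(54, 2) = 1431. By convexity Σ_i C(r_i, 2) ≥ 101·C(z/101, 2) = z(z − 101)/(2·101), giving z² − 101z − 101·54·53 ≤ 0 and hence z ≤ (1/2)[101 + √(10201 + 4·289062)] = (1/2)[101 + √1166449] ≈ (1/2)(101 + 1080.0227) = 590.5113.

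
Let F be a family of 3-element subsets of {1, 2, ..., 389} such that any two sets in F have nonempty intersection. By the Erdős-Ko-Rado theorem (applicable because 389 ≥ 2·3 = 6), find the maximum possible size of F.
max |F| = C(388, 2) = 75078

The Erdős-Ko-Rado theorem states: for n ≥ 2k, an intersecting family of k-subsets of an n-element set has size at most C(n − 1, k − 1), with equality for 'star' families {A ⊆ [n] : |A| = k, i ∈ A} (fix an element i). For n = 389, k = 3: C(388, 2) = 75078.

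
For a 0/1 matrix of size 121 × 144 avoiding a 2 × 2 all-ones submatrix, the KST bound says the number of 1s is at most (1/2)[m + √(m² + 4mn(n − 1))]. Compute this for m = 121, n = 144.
z(121, 144; 2, 2) ≤ (1/2)[121 + √(121² + 4·121·144·143)] = (1/2)[121 + √9981169] = 1640.1494

Kővári–Sós–Turán: let r_1, ..., r_121 be the row sums and z = Σ r_i the total number of 1s. Each pair of columns can share at most one row with both entries 1 (else a 2×2 all-ones block appears), so Σ_i C(r_i, 2) ≤ C(144, 2) = 10296. By convexity Σ_i C(r_i, 2) ≥ 121·C(z/121, 2) = z(z − 121)/(2·121), giving z² − 121z − 121·144·143 ≤ 0 and hence z ≤ (1/2)[121 + √(14641 + 4·2491632)] = (1/2)[121 + √9981169] ≈ (1/2)(121 + 3159.2988) = 1640.1494.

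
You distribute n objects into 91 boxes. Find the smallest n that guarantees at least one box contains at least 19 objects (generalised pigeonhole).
n = (19 − 1)·91 + 1 = 1639

By the generalised pigeonhole principle, to guarantee some box contains ≥ r objects we need more than (r − 1) · k objects total. Threshold: n = (r − 1) · k + 1. With r = 19 and k = 91: n = 18 · 91 + 1 = 1638 + 1 = 1639. For n = 1638 = 18 · 91, we can put exactly 18 objects in every box, avoiding 19 in any single one — so 1639 is tight.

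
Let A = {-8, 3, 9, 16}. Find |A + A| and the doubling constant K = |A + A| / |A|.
K = |A + A| / |A| = 10/4 = 5/2

Enumerate A + A = {a + b : a, b ∈ A}. With |A| = 4, there are |A|^2 = 16 ordered sum pairs; collecting distinct values, A + A = {-16, -5, 1, 6, 8, 12, 18, 19, 25, 32}, so |A + A| = 10. Thus K = 10/4 = 5/2. For comparison, the minimum possible |A + A| over all 4-element sets is 2·4 − 1 = 7 (so min K = 7/4), attained only by arithmetic progressions.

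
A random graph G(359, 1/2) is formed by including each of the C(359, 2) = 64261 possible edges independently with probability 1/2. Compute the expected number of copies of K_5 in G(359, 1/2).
E[# K_5] = C(359, 5) · (1/2)^C(5, 2) = 48321765821 / 2^10 ≈ 47189224.434570

For each 5-subset S of vertices (there are C(359, 5) = 48321765821 such S), let X_S = 1 if S induces a K_5 (all C(5, 2) = 10 edges present). Then P(X_S = 1) = (1/2)^10 = 1/1024. By linearity of expectation, E[# K_5] = C(359, 5) · (1/2)^10 = 48321765821 / 1024 ≈ 47189224.434570.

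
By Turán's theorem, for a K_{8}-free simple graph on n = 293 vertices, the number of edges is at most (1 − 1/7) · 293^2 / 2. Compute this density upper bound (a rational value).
Turán density bound = (6/7) · 293^2/2 = 257547/7 ≈ 36792.4286

Turán's theorem: ex(n, K_{r+1}) is achieved by the complete r-partite Turán graph T(n, r) with parts as balanced as possible, and is at most (1 − 1/r) · n^2/2. For r = 7, n = 293: the density bound is (6/7) · 85849/2 = 257547/7 ≈ 36792.4286. The integer-valued extremum is e(T(293, 7)) = 36792, which is strictly less than the density bound 257547/7 since 7 ∤ 293 (the parts of T(293, 7) cannot all be equal).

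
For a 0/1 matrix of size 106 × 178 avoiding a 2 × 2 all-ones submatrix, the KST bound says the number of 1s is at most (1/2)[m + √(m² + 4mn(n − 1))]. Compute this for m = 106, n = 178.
z(106, 178; 2, 2) ≤ (1/2)[106 + √(106² + 4·106·178·177)] = (1/2)[106 + √13369780] = 1881.2355

Kővári–Sós–Turán: let r_1, ..., r_106 be the row sums and z = Σ r_i the total number of 1s. Each pair of columns can share at most one row with both entries 1 (else a 2×2 all-ones block appears), so Σ_i C(r_i, 2) ≤ C(178, 2) = 15753. By convexity Σ_i C(r_i, 2) ≥ 106·C(z/106, 2) = z(z − 106)/(2·106), giving z² − 106z − 106·178·177 ≤ 0 and hence z ≤ (1/2)[106 + √(11236 + 4·3339636)] = (1/2)[106 + √13369780] ≈ (1/2)(106 + 3656.471) = 1881.2355.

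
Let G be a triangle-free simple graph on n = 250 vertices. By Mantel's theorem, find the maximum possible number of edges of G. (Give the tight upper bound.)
ex(250, K_3) = ⌊250^2/4⌋ = 15625

Mantel (1907): a triangle-free graph on n vertices has at most ⌊n^2/4⌋ edges, with equality for the complete bipartite graph K_{⌊n/2⌋, ⌈n/2⌉}. For n = 250: ⌊250^2/4⌋ = ⌊62500/4⌋ = 15625. The extremal graph is K_{125, 125}, which has 125·125 = 15625 edges.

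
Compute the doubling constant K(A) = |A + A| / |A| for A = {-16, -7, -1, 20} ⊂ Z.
K = |A + A| / |A| = 10/4 = 5/2

Enumerate A + A = {a + b : a, b ∈ A}. With |A| = 4, there are |A|^2 = 16 ordered sum pairs; collecting distinct values, A + A = {-32, -23, -17, -14, -8, -2, 4, 13, 19, 40}, so |A + A| = 10. Thus K = 10/4 = 5/2. For comparison, the minimum possible |A + A| over all 4-element sets is 2·4 − 1 = 7 (so min K = 7/4), attained only by arithmetic progressions.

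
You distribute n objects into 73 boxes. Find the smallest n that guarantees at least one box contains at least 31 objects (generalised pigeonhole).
n = (31 − 1)·73 + 1 = 2191

By the generalised pigeonhole principle, to guarantee some box contains ≥ r objects we need more than (r − 1) · k objects total. Threshold: n = (r − 1) · k + 1. With r = 31 and k = 73: n = 30 · 73 + 1 = 2190 + 1 = 2191. For n = 2190 = 30 · 73, we can put exactly 30 objects in every box, avoiding 31 in any single one — so 2191 is tight.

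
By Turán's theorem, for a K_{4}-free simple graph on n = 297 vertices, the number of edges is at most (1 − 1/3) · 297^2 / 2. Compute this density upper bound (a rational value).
Turán density bound = (2/3) · 297^2/2 = 29403

Turán's theorem: ex(n, K_{r+1}) is achieved by the complete r-partite Turán graph T(n, r) with parts as balanced as possible, and is at most (1 − 1/r) · n^2/2. For r = 3, n = 297: the density bound is (2/3) · 88209/2 = 29403. Since 3 ∣ 297, the Turán graph T(297, 3) has parts of equal size 99, and its edge count e(T(297, 3)) = 29403 attains the density bound exactly.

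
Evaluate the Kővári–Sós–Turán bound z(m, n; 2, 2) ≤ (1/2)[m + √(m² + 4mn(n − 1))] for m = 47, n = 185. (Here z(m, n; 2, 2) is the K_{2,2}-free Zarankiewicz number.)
z(47, 185; 2, 2) ≤ (1/2)[47 + √(47² + 4·47·185·184)] = (1/2)[47 + √6401729] = 1288.5819

Kővári–Sós–Turán: let r_1, ..., r_47 be the row sums and z = Σ r_i the total number of 1s. Each pair of columns can share at most one row with both entries 1 (else a 2×2 all-ones block appears), so Σ_i C(r_i, 2) ≤ C(185, 2) = 17020. By convexity Σ_i C(r_i, 2) ≥ 47·C(z/47, 2) = z(z − 47)/(2·47), giving z² − 47z − 47·185·184 ≤ 0 and hence z ≤ (1/2)[47 + √(2209 + 4·1599880)] = (1/2)[47 + √6401729] ≈ (1/2)(47 + 2530.1638) = 1288.5819.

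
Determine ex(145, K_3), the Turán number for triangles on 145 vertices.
ex(145, K_3) = ⌊145^2/4⌋ = 5256

Mantel (1907): a triangle-free graph on n vertices has at most ⌊n^2/4⌋ edges, with equality for the complete bipartite graph K_{⌊n/2⌋, ⌈n/2⌉}. For n = 145: ⌊145^2/4⌋ = ⌊21025/4⌋ = 5256. The extremal graph is K_{72, 73}, which has 72·73 = 5256 edges.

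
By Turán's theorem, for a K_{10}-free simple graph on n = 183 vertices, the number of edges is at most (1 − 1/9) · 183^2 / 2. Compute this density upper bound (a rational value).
Turán density bound = (8/9) · 183^2/2 = 14884

Turán's theorem: ex(n, K_{r+1}) is achieved by the complete r-partite Turán graph T(n, r) with parts as balanced as possible, and is at most (1 − 1/r) · n^2/2. For r = 9, n = 183: the density bound is (8/9) · 33489/2 = 14884. The integer-valued extremum is e(T(183, 9)) = 14883, which is strictly less than the density bound 14884 since 9 ∤ 183 (the parts of T(183, 9) cannot all be equal).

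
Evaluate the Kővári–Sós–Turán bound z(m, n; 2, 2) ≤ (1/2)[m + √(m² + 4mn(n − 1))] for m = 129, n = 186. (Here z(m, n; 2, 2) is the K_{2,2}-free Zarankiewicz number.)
z(129, 186; 2, 2) ≤ (1/2)[129 + √(129² + 4·129·186·185)] = (1/2)[129 + √17772201] = 2172.3544

Kővári–Sós–Turán: let r_1, ..., r_129 be the row sums and z = Σ r_i the total number of 1s. Each pair of columns can share at most one row with both entries 1 (else a 2×2 all-ones block appears), so Σ_i C(r_i, 2) ≤ C(186, 2) = 17205. By convexity Σ_i C(r_i, 2) ≥ 129·C(z/129, 2) = z(z − 129)/(2·129), giving z² − 129z − 129·186·185 ≤ 0 and hence z ≤ (1/2)[129 + √(16641 + 4·4438890)] = (1/2)[129 + √17772201] ≈ (1/2)(129 + 4215.7088) = 2172.3544.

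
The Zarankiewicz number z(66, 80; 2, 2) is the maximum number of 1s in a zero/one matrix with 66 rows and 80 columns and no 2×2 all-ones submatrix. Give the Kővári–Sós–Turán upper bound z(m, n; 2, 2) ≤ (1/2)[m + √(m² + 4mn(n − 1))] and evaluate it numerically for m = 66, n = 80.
z(66, 80; 2, 2) ≤ (1/2)[66 + √(66² + 4·66·80·79)] = (1/2)[66 + √1672836] = 679.6908

Kővári–Sós–Turán: let r_1, ..., r_66 be the row sums and z = Σ r_i the total number of 1s. Each pair of columns can share at most one row with both entries 1 (else a 2×2 all-ones block appears), so Σ_i C(r_i, 2) ≤ C(80, 2) = 3160. By convexity Σ_i C(r_i, 2) ≥ 66·C(z/66, 2) = z(z − 66)/(2·66), giving z² − 66z − 66·80·79 ≤ 0 and hence z ≤ (1/2)[66 + √(4356 + 4·417120)] = (1/2)[66 + √1672836] ≈ (1/2)(66 + 1293.3816) = 679.6908.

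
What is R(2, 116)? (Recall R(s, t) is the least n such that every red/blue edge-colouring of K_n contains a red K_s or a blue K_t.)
R(2, 116) = 116

R(2, k) = k for all k ≥ 2: in a 2-colouring of K_k, either some edge is red (a red K_2) or all edges are blue (a blue K_k). And K_{115} coloured all-blue has no blue K_116, so R(2, 116) > 115. Hence R(2, 116) = 116.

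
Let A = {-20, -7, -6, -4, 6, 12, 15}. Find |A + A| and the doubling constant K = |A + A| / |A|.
K = |A + A| / |A| = 25/7

Enumerate A + A = {a + b : a, b ∈ A}. With |A| = 7, there are |A|^2 = 49 ordered sum pairs; collecting distinct values, A + A = {-40, -27, -26, -24, -14, -13, -12, -11, -10, -8, -5, -1, 0, 2, 5, 6, 8, 9, 11, 12, 18, 21, 24, 27, 30}, so |A + A| = 25. Thus K = 25/7. For comparison, the minimum possible |A + A| over all 7-element sets is 2·7 − 1 = 13 (so min K = 13/7), attained only by arithmetic progressions.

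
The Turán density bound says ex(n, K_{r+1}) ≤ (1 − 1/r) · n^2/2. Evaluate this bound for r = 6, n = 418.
Turán density bound = (5/6) · 418^2/2 = 218405/3 ≈ 72801.6667

Turán's theorem: ex(n, K_{r+1}) is achieved by the complete r-partite Turán graph T(n, r) with parts as balanced as possible, and is at most (1 − 1/r) · n^2/2. For r = 6, n = 418: the density bound is (5/6) · 174724/2 = 218405/3 ≈ 72801.6667. The integer-valued extremum is e(T(418, 6)) = 72801, which is strictly less than the density bound 218405/3 since 6 ∤ 418 (the parts of T(418, 6) cannot all be equal).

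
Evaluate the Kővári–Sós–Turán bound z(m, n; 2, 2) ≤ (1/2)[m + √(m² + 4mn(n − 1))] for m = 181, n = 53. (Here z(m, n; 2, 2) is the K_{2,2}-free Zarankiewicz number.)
z(181, 53; 2, 2) ≤ (1/2)[181 + √(181² + 4·181·53·52)] = (1/2)[181 + √2028105] = 802.5578

Kővári–Sós–Turán: let r_1, ..., r_181 be the row sums and z = Σ r_i the total number of 1s. Each pair of columns can share at most one row with both entries 1 (else a 2×2 all-ones block appears), so Σ_i C(r_i, 2) ≤ C(53, 2) = 1378. By convexity Σ_i C(r_i, 2) ≥ 181·C(z/181, 2) = z(z − 181)/(2·181), giving z² − 181z − 181·53·52 ≤ 0 and hence z ≤ (1/2)[181 + √(32761 + 4·498836)] = (1/2)[181 + √2028105] ≈ (1/2)(181 + 1424.1155) = 802.5578.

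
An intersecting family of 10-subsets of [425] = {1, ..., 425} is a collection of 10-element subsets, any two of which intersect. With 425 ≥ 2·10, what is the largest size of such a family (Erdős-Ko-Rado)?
max |F| = C(424, 9) = 1120486732851927584

The Erdős-Ko-Rado theorem states: for n ≥ 2k, an intersecting family of k-subsets of an n-element set has size at most C(n − 1, k − 1), with equality for 'star' families {A ⊆ [n] : |A| = k, i ∈ A} (fix an element i). For n = 425, k = 10: C(424, 9) = 1120486732851927584.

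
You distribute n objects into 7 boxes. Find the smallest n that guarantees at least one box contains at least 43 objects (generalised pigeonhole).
n = (43 − 1)·7 + 1 = 295

By the generalised pigeonhole principle, to guarantee some box contains ≥ r objects we need more than (r − 1) · k objects total. Threshold: n = (r − 1) · k + 1. With r = 43 and k = 7: n = 42 · 7 + 1 = 294 + 1 = 295. For n = 294 = 42 · 7, we can put exactly 42 objects in every box, avoiding 43 in any single one — so 295 is tight.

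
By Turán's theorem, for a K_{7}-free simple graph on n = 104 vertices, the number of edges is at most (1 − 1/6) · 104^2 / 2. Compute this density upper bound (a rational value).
Turán density bound = (5/6) · 104^2/2 = 13520/3 ≈ 4506.6667

Turán's theorem: ex(n, K_{r+1}) is achieved by the complete r-partite Turán graph T(n, r) with parts as balanced as possible, and is at most (1 − 1/r) · n^2/2. For r = 6, n = 104: the density bound is (5/6) · 10816/2 = 13520/3 ≈ 4506.6667. The integer-valued extremum is e(T(104, 6)) = 4506, which is strictly less than the density bound 13520/3 since 6 ∤ 104 (the parts of T(104, 6) cannot all be equal).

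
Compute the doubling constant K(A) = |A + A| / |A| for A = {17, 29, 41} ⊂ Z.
K = |A + A| / |A| = 5/3

Enumerate A + A = {a + b : a, b ∈ A}. With |A| = 3, there are |A|^2 = 9 ordered sum pairs; collecting distinct values, A + A = {34, 46, 58, 70, 82}, so |A + A| = 5. Thus K = 5/3. Here |A + A| = 2|A| − 1 = 5, the minimum possible — so K = 5/3 is minimal, which holds iff A is an arithmetic progression.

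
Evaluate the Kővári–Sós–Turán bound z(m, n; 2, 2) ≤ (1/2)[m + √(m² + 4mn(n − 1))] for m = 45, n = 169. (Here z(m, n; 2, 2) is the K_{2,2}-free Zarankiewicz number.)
z(45, 169; 2, 2) ≤ (1/2)[45 + √(45² + 4·45·169·168)] = (1/2)[45 + √5112585] = 1153.0513

Kővári–Sós–Turán: let r_1, ..., r_45 be the row sums and z = Σ r_i the total number of 1s. Each pair of columns can share at most one row with both entries 1 (else a 2×2 all-ones block appears), so Σ_i C(r_i, 2) ≤ C(169, 2) = 14196. By convexity Σ_i C(r_i, 2) ≥ 45·C(z/45, 2) = z(z − 45)/(2·45), giving z² − 45z − 45·169·168 ≤ 0 and hence z ≤ (1/2)[45 + √(2025 + 4·1277640)] = (1/2)[45 + √5112585] ≈ (1/2)(45 + 2261.1026) = 1153.0513.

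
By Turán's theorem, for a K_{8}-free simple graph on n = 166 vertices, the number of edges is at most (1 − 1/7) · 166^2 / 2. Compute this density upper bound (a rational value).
Turán density bound = (6/7) · 166^2/2 = 82668/7 ≈ 11809.7143

Turán's theorem: ex(n, K_{r+1}) is achieved by the complete r-partite Turán graph T(n, r) with parts as balanced as possible, and is at most (1 − 1/r) · n^2/2. For r = 7, n = 166: the density bound is (6/7) · 27556/2 = 82668/7 ≈ 11809.7143. The integer-valued extremum is e(T(166, 7)) = 11809, which is strictly less than the density bound 82668/7 since 7 ∤ 166 (the parts of T(166, 7) cannot all be equal).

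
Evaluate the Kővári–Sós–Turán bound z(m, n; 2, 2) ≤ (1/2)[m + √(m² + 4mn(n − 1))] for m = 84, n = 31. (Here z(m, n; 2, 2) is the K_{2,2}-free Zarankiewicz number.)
z(84, 31; 2, 2) ≤ (1/2)[84 + √(84² + 4·84·31·30)] = (1/2)[84 + √319536] = 324.6376

Kővári–Sós–Turán: let r_1, ..., r_84 be the row sums and z = Σ r_i the total number of 1s. Each pair of columns can share at most one row with both entries 1 (else a 2×2 all-ones block appears), so Σ_i C(r_i, 2) ≤ C(31, 2) = 465. By convexity Σ_i C(r_i, 2) ≥ 84·C(z/84, 2) = z(z − 84)/(2·84), giving z² − 84z − 84·31·30 ≤ 0 and hence z ≤ (1/2)[84 + √(7056 + 4·78120)] = (1/2)[84 + √319536] ≈ (1/2)(84 + 565.2752) = 324.6376.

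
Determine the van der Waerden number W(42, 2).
W(42, 2) = 42 + 1 = 43

A 2-term AP is any pair of integers, so a monochromatic 2-AP exists iff some colour is used at least twice. With 42 colours, the colouring i ↦ i on {1, ..., 42} uses each colour once, avoiding any monochromatic pair, so W(42, 2) > 42. For {1, ..., 43}, pigeonhole forces two integers of the same colour, which form a monochromatic 2-AP. Hence W(42, 2) = 43.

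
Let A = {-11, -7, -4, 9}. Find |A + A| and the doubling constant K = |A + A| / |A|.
K = |A + A| / |A| = 10/4 = 5/2

Enumerate A + A = {a + b : a, b ∈ A}. With |A| = 4, there are |A|^2 = 16 ordered sum pairs; collecting distinct values, A + A = {-22, -18, -15, -14, -11, -8, -2, 2, 5, 18}, so |A + A| = 10. Thus K = 10/4 = 5/2. For comparison, the minimum possible |A + A| over all 4-element sets is 2·4 − 1 = 7 (so min K = 7/4), attained only by arithmetic progressions.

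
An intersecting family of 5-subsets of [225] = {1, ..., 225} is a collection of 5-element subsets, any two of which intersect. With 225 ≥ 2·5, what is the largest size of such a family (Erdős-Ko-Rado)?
max |F| = C(224, 4) = 102114376

The Erdős-Ko-Rado theorem states: for n ≥ 2k, an intersecting family of k-subsets of an n-element set has size at most C(n − 1, k − 1), with equality for 'star' families {A ⊆ [n] : |A| = k, i ∈ A} (fix an element i). For n = 225, k = 5: C(224, 4) = 102114376.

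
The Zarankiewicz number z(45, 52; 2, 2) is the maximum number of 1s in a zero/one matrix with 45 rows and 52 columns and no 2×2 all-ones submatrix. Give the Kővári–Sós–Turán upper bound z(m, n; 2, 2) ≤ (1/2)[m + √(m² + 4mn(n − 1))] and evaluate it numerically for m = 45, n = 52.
z(45, 52; 2, 2) ≤ (1/2)[45 + √(45² + 4·45·52·51)] = (1/2)[45 + √479385] = 368.6882

Kővári–Sós–Turán: let r_1, ..., r_45 be the row sums and z = Σ r_i the total number of 1s. Each pair of columns can share at most one row with both entries 1 (else a 2×2 all-ones block appears), so Σ_i C(r_i, 2) ≤ C(52, 2) = 1326. By convexity Σ_i C(r_i, 2) ≥ 45·C(z/45, 2) = z(z − 45)/(2·45), giving z² − 45z − 45·52·51 ≤ 0 and hence z ≤ (1/2)[45 + √(2025 + 4·119340)] = (1/2)[45 + √479385] ≈ (1/2)(45 + 692.3763) = 368.6882.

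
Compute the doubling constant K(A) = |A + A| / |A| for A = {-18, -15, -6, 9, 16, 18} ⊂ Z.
K = |A + A| / |A| = 20/6 = 10/3

Enumerate A + A = {a + b : a, b ∈ A}. With |A| = 6, there are |A|^2 = 36 ordered sum pairs; collecting distinct values, A + A = {-36, -33, -30, -24, -21, -12, -9, -6, -2, 0, 1, 3, 10, 12, 18, 25, 27, 32, 34, 36}, so |A + A| = 20. Thus K = 20/6 = 10/3. For comparison, the minimum possible |A + A| over all 6-element sets is 2·6 − 1 = 11 (so min K = 11/6), attained only by arithmetic progressions.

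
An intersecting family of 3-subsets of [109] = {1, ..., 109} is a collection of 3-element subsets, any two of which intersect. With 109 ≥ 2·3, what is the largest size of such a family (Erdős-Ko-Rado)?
max |F| = C(108, 2) = 5778

Erdős-Ko-Rado (1961): when n ≥ 2k, max |F| = C(n−1, k−1). The bound is attained by the star {A : i ∈ A} for any fixed i ∈ [n]. Here C(109−1, 3−1) = C(108, 2) = 5778.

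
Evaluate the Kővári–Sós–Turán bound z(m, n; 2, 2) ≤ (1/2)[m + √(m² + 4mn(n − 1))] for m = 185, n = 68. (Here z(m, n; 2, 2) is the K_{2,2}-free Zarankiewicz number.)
z(185, 68; 2, 2) ≤ (1/2)[185 + √(185² + 4·185·68·67)] = (1/2)[185 + √3405665] = 1015.2222

Kővári–Sós–Turán: let r_1, ..., r_185 be the row sums and z = Σ r_i the total number of 1s. Each pair of columns can share at most one row with both entries 1 (else a 2×2 all-ones block appears), so Σ_i C(r_i, 2) ≤ C(68, 2) = 2278. By convexity Σ_i C(r_i, 2) ≥ 185·C(z/185, 2) = z(z − 185)/(2·185), giving z² − 185z − 185·68·67 ≤ 0 and hence z ≤ (1/2)[185 + √(34225 + 4·842860)] = (1/2)[185 + √3405665] ≈ (1/2)(185 + 1845.4444) = 1015.2222.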